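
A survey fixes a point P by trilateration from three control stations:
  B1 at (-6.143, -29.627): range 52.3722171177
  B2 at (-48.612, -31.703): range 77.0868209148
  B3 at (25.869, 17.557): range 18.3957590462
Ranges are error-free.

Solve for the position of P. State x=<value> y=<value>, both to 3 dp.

eq1: (x + 6.143)² + (y + 29.627)² = 52.3722171177²
eq2: (x + 48.612)² + (y + 31.703)² = 77.0868209148²
eq3: (x − 25.869)² + (y − 17.557)² = 18.3957590462²
eq2−eq1, eq2−eq3 (x²,y² cancel):
  84.938·x + 4.152·y = 746.817658
  148.962·x + 98.520·y = 3213.220665
det = 84.938·98.520 − 4.152·148.962 = 7749.601536
x = (746.817658·98.520 − 4.152·3213.220665) / 7749.601536 = 7.772681
y = (84.938·3213.220665 − 746.817658·148.962) / 7749.601536 = 20.862632

x=7.773 y=20.863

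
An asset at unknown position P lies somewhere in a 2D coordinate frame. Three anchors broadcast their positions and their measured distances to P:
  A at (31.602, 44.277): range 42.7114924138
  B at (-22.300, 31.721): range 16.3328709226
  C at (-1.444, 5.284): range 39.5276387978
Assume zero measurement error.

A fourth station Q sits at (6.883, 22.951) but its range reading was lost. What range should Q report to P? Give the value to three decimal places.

eq1: (x − 31.602)² + (y − 44.277)² = 42.7114924138²
eq2: (x + 22.300)² + (y − 31.721)² = 16.3328709226²
eq3: (x + 1.444)² + (y − 5.284)² = 39.5276387978²
eq2−eq3, eq2−eq1 (x²,y² cancel):
  41.712·x − 52.874·y = -2769.177605
  107.804·x + 25.112·y = -101.881620
det = 41.712·25.112 − -52.874·107.804 = 6747.500440
x = (-2769.177605·25.112 − -52.874·-101.881620) / 6747.500440 = -11.104331
y = (41.712·-101.881620 − -2769.177605·107.804) / 6747.500440 = 43.613000
|P − Q| = √((-11.104331 − 6.883)² + (43.613000 − 22.951)²) = 27.394567

27.395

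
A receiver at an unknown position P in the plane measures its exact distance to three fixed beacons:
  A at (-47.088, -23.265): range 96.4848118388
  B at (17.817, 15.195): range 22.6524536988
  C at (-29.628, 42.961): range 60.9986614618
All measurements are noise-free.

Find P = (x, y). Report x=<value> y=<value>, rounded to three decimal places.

eq1: (x + 47.088)² + (y + 23.265)² = 96.4848118388²
eq2: (x − 17.817)² + (y − 15.195)² = 22.6524536988²
eq3: (x + 29.628)² + (y − 42.961)² = 60.9986614618²
eq3−eq1, eq3−eq2 (x²,y² cancel):
  -34.920·x − 132.452·y = -5553.408151
  94.890·x − 55.532·y = 1032.570651
det = -34.920·-55.532 − -132.452·94.890 = 14507.547720
x = (-5553.408151·-55.532 − -132.452·1032.570651) / 14507.547720 = 30.684573
y = (-34.920·1032.570651 − -5553.408151·94.890) / 14507.547720 = 33.837940

x=30.685 y=33.838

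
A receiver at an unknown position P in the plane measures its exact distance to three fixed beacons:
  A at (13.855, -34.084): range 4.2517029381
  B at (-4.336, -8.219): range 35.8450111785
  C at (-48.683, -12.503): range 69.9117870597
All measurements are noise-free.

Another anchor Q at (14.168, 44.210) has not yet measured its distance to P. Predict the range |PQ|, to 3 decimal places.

81.487

eq1: (x − 13.855)² + (y + 34.084)² = 4.2517029381²
eq2: (x + 4.336)² + (y + 8.219)² = 35.8450111785²
eq3: (x + 48.683)² + (y + 12.503)² = 69.9117870597²
eq3−eq2, eq3−eq1 (x²,y² cancel):
  88.694·x + 8.568·y = 1162.786502
  125.076·x − 43.162·y = 3696.901575
det = 88.694·-43.162 − 8.568·125.076 = -4899.861596
x = (1162.786502·-43.162 − 8.568·3696.901575) / -4899.861596 = 16.707256
y = (88.694·3696.901575 − 1162.786502·125.076) / -4899.861596 = -37.237032
|P − Q| = √((16.707256 − 14.168)² + (-37.237032 − 44.210)²) = 81.486605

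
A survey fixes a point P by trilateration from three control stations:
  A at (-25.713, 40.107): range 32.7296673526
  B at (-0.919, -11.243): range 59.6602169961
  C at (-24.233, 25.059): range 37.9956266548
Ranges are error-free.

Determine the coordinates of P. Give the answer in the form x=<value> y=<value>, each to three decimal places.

eq1: (x + 25.713)² + (y − 40.107)² = 32.7296673526²
eq2: (x + 0.919)² + (y + 11.243)² = 59.6602169961²
eq3: (x + 24.233)² + (y − 25.059)² = 37.9956266548²
eq3−eq2, eq3−eq1 (x²,y² cancel):
  46.628·x − 72.604·y = -3203.616007
  -2.960·x + 30.096·y = 1426.974568
det = 46.628·30.096 − -72.604·-2.960 = 1188.408448
x = (-3203.616007·30.096 − -72.604·1426.974568) / 1188.408448 = 6.048454
y = (46.628·1426.974568 − -3203.616007·-2.960) / 1188.408448 = 48.008971

x=6.048 y=48.009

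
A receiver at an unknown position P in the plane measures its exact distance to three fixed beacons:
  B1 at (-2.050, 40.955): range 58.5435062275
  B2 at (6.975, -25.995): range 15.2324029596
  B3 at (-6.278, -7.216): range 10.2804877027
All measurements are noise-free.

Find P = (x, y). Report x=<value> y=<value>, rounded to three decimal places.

eq1: (x + 2.050)² + (y − 40.955)² = 58.5435062275²
eq2: (x − 6.975)² + (y + 25.995)² = 15.2324029596²
eq3: (x + 6.278)² + (y + 7.216)² = 10.2804877027²
eq1−eq3, eq1−eq2 (x²,y² cancel):
  -8.456·x − 96.342·y = 1731.623109
  18.050·x − 133.900·y = 2238.192146
det = -8.456·-133.900 − -96.342·18.050 = 2871.231500
x = (1731.623109·-133.900 − -96.342·2238.192146) / 2871.231500 = -5.653472
y = (-8.456·2238.192146 − 1731.623109·18.050) / 2871.231500 = -17.477500

x=-5.653 y=-17.478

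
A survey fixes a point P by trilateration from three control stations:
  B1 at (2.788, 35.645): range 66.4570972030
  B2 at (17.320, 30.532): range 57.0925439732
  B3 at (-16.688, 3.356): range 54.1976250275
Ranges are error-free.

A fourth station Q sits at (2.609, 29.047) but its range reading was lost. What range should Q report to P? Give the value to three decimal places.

60.544

eq1: (x − 2.788)² + (y − 35.645)² = 66.4570972030²
eq2: (x − 17.320)² + (y − 30.532)² = 57.0925439732²
eq3: (x + 16.688)² + (y − 3.356)² = 54.1976250275²
eq1−eq2, eq1−eq3 (x²,y² cancel):
  29.064·x − 10.226·y = 1110.833646
  -38.952·x − 64.578·y = 490.576321
det = 29.064·-64.578 − -10.226·-38.952 = -2275.218144
x = (1110.833646·-64.578 − -10.226·490.576321) / -2275.218144 = 29.324125
y = (29.064·490.576321 − 1110.833646·-38.952) / -2275.218144 = -25.284302
|P − Q| = √((29.324125 − 2.609)² + (-25.284302 − 29.047)²) = 60.544102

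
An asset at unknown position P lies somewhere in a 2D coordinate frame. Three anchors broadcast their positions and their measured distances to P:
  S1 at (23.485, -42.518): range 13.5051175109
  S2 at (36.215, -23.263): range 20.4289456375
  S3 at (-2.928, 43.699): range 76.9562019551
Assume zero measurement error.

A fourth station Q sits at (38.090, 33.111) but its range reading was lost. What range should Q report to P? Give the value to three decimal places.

eq1: (x − 23.485)² + (y + 42.518)² = 13.5051175109²
eq2: (x − 36.215)² + (y + 23.263)² = 20.4289456375²
eq3: (x + 2.928)² + (y − 43.699)² = 76.9562019551²
eq1−eq2, eq1−eq3 (x²,y² cancel):
  25.460·x + 38.510·y = -741.585776
  -52.826·x + 172.434·y = -6181.018584
det = 25.460·172.434 − 38.510·-52.826 = 6424.498900
x = (-741.585776·172.434 − 38.510·-6181.018584) / 6424.498900 = 17.146306
y = (25.460·-6181.018584 − -741.585776·-52.826) / 6424.498900 = -30.592852
|P − Q| = √((17.146306 − 38.090)² + (-30.592852 − 33.111)²) = 67.058326

67.058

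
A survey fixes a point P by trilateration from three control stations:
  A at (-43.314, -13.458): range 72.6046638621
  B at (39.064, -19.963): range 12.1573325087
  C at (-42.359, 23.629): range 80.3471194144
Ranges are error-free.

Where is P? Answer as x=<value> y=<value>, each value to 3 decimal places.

x=29.287 y=-12.737

eq1: (x + 43.314)² + (y + 13.458)² = 72.6046638621²
eq2: (x − 39.064)² + (y + 19.963)² = 12.1573325087²
eq3: (x + 42.359)² + (y − 23.629)² = 80.3471194144²
eq3−eq2, eq3−eq1 (x²,y² cancel):
  162.846·x − 87.184·y = 5879.761807
  -1.910·x − 74.174·y = 888.828222
det = 162.846·-74.174 − -87.184·-1.910 = -12245.460644
x = (5879.761807·-74.174 − -87.184·888.828222) / -12245.460644 = 29.287085
y = (162.846·888.828222 − 5879.761807·-1.910) / -12245.460644 = -12.737166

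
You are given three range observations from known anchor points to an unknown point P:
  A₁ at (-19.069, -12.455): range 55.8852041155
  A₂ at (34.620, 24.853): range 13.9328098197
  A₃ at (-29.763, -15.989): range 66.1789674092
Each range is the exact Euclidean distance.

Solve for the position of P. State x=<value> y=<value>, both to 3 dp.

x=20.810 y=26.697

eq1: (x + 19.069)² + (y + 12.455)² = 55.8852041155²
eq2: (x − 34.620)² + (y − 24.853)² = 13.9328098197²
eq3: (x + 29.763)² + (y + 15.989)² = 66.1789674092²
eq2−eq3, eq2−eq1 (x²,y² cancel):
  -128.766·x − 81.684·y = -4860.264257
  -107.378·x − 74.616·y = -4226.495073
det = -128.766·-74.616 − -81.684·-107.378 = 836.939304
x = (-4860.264257·-74.616 − -81.684·-4226.495073) / 836.939304 = 20.809698
y = (-128.766·-4226.495073 − -4860.264257·-107.378) / 836.939304 = 26.696571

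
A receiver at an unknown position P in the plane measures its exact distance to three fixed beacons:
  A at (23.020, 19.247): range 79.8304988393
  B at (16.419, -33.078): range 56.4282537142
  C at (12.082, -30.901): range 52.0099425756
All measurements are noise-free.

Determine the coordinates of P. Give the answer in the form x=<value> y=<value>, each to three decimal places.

x=-39.918 y=-29.863

eq1: (x − 23.020)² + (y − 19.247)² = 79.8304988393²
eq2: (x − 16.419)² + (y + 33.078)² = 56.4282537142²
eq3: (x − 12.082)² + (y + 30.901)² = 52.0099425756²
eq1−eq3, eq1−eq2 (x²,y² cancel):
  -21.876·x − 100.296·y = 3868.353534
  -13.202·x − 104.650·y = 3652.130964
det = -21.876·-104.650 − -100.296·-13.202 = 965.215608
x = (3868.353534·-104.650 − -100.296·3652.130964) / 965.215608 = -39.917579
y = (-21.876·3652.130964 − 3868.353534·-13.202) / 965.215608 = -29.862772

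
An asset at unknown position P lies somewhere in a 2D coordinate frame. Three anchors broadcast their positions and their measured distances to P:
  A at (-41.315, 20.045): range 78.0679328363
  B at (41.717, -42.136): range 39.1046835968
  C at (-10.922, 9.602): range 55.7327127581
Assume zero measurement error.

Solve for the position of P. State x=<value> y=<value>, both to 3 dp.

x=2.681 y=-44.445

eq1: (x + 41.315)² + (y − 20.045)² = 78.0679328363²
eq2: (x − 41.717)² + (y + 42.136)² = 39.1046835968²
eq3: (x + 10.922)² + (y − 9.602)² = 55.7327127581²
eq3−eq1, eq3−eq2 (x²,y² cancel):
  -60.786·x + 20.886·y = -1091.224104
  105.278·x − 103.476·y = 4881.221089
det = -60.786·-103.476 − 20.886·105.278 = 4091.055828
x = (-1091.224104·-103.476 − 20.886·4881.221089) / 4091.055828 = 2.680560
y = (-60.786·4881.221089 − -1091.224104·105.278) / 4091.055828 = -44.445254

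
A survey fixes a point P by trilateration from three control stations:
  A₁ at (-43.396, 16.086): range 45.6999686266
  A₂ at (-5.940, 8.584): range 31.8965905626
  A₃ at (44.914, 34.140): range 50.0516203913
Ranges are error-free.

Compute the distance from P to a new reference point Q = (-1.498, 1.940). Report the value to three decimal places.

eq1: (x + 43.396)² + (y − 16.086)² = 45.6999686266²
eq2: (x + 5.940)² + (y − 8.584)² = 31.8965905626²
eq3: (x − 44.914)² + (y − 34.140)² = 50.0516203913²
eq3−eq1, eq3−eq2 (x²,y² cancel):
  -176.620·x − 36.108·y = -624.157213
  -101.708·x − 51.112·y = -1586.066126
det = -176.620·-51.112 − -36.108·-101.708 = 5354.928976
x = (-624.157213·-51.112 − -36.108·-1586.066126) / 5354.928976 = -4.737271
y = (-176.620·-1586.066126 − -624.157213·-101.708) / 5354.928976 = 40.457907
|P − Q| = √((-4.737271 − -1.498)² + (40.457907 − 1.940)²) = 38.653875

38.654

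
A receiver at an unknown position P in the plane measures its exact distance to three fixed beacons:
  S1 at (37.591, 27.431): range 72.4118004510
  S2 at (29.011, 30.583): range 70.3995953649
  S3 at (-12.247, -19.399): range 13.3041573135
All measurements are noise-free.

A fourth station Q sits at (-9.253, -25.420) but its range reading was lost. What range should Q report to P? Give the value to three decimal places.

eq1: (x − 37.591)² + (y − 27.431)² = 72.4118004510²
eq2: (x − 29.011)² + (y − 30.583)² = 70.3995953649²
eq3: (x + 12.247)² + (y + 19.399)² = 13.3041573135²
eq1−eq2, eq1−eq3 (x²,y² cancel):
  -17.160·x + 6.304·y = -101.219215
  -99.676·x − 93.660·y = 3427.235411
det = -17.160·-93.660 − 6.304·-99.676 = 2235.563104
x = (-101.219215·-93.660 − 6.304·3427.235411) / 2235.563104 = -5.423734
y = (-17.160·3427.235411 − -101.219215·-99.676) / 2235.563104 = -30.820193
|P − Q| = √((-5.423734 − -9.253)² + (-30.820193 − -25.420)²) = 6.620072

6.620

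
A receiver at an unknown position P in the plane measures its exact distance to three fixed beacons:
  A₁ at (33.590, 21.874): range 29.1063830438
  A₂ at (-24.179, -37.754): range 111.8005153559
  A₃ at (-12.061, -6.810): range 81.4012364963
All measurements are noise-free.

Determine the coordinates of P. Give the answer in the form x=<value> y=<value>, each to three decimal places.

eq1: (x − 33.590)² + (y − 21.874)² = 29.1063830438²
eq2: (x + 24.179)² + (y + 37.754)² = 111.8005153559²
eq3: (x + 12.061)² + (y + 6.810)² = 81.4012364963²
eq3−eq2, eq3−eq1 (x²,y² cancel):
  -24.236·x − 61.888·y = -4055.049195
  91.302·x + 57.368·y = 7193.895924
det = -24.236·57.368 − -61.888·91.302 = 4260.127328
x = (-4055.049195·57.368 − -61.888·7193.895924) / 4260.127328 = 49.901271
y = (-24.236·7193.895924 − -4055.049195·91.302) / 4260.127328 = 45.980513

x=49.901 y=45.981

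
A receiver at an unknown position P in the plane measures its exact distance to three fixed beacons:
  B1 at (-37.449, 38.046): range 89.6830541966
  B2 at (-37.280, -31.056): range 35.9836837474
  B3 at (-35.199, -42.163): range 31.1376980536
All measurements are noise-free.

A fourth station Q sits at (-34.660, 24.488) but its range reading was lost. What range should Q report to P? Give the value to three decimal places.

76.096

eq1: (x + 37.449)² + (y − 38.046)² = 89.6830541966²
eq2: (x + 37.280)² + (y + 31.056)² = 35.9836837474²
eq3: (x + 35.199)² + (y + 42.163)² = 31.1376980536²
eq3−eq2, eq3−eq1 (x²,y² cancel):
  -4.162·x + 22.214·y = -987.683890
  -4.500·x + 160.418·y = -7240.256423
det = -4.162·160.418 − 22.214·-4.500 = -567.696716
x = (-987.683890·160.418 − 22.214·-7240.256423) / -567.696716 = -4.214895
y = (-4.162·-7240.256423 − -987.683890·-4.500) / -567.696716 = -45.251926
|P − Q| = √((-4.214895 − -34.660)² + (-45.251926 − 24.488)²) = 76.095740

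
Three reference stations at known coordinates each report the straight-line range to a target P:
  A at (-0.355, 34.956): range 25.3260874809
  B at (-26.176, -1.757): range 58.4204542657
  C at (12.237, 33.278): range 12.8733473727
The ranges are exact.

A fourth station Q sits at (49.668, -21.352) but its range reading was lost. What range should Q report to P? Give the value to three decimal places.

55.716

eq1: (x + 0.355)² + (y − 34.956)² = 25.3260874809²
eq2: (x + 26.176)² + (y + 1.757)² = 58.4204542657²
eq3: (x − 12.237)² + (y − 33.278)² = 12.8733473727²
eq1−eq3, eq1−eq2 (x²,y² cancel):
  25.184·x − 3.356·y = 510.809127
  -51.642·x − 73.426·y = -3305.316706
det = 25.184·-73.426 − -3.356·-51.642 = -2022.470936
x = (510.809127·-73.426 − -3.356·-3305.316706) / -2022.470936 = 24.029672
y = (25.184·-3305.316706 − 510.809127·-51.642) / -2022.470936 = 28.115060
|P − Q| = √((24.029672 − 49.668)² + (28.115060 − -21.352)²) = 55.716370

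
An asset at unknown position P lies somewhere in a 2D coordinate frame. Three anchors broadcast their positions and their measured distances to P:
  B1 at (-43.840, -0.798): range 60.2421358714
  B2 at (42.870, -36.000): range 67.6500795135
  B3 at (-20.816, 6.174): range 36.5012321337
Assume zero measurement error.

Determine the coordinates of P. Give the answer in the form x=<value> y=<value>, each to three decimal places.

x=11.168 y=23.762

eq1: (x + 43.840)² + (y + 0.798)² = 60.2421358714²
eq2: (x − 42.870)² + (y + 36.000)² = 67.6500795135²
eq3: (x + 20.816)² + (y − 6.174)² = 36.5012321337²
eq3−eq2, eq3−eq1 (x²,y² cancel):
  127.372·x − 84.348·y = -581.780543
  -46.048·x − 13.944·y = -845.616715
det = 127.372·-13.944 − -84.348·-46.048 = -5660.131872
x = (-581.780543·-13.944 − -84.348·-845.616715) / -5660.131872 = 11.168243
y = (127.372·-845.616715 − -581.780543·-46.048) / -5660.131872 = 23.762295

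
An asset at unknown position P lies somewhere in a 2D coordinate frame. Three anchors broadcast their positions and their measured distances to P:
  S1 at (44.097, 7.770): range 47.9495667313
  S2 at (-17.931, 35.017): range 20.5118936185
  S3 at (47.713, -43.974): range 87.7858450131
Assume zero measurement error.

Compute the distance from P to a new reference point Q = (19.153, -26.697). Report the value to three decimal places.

eq1: (x − 44.097)² + (y − 7.770)² = 47.9495667313²
eq2: (x + 17.931)² + (y − 35.017)² = 20.5118936185²
eq3: (x − 47.713)² + (y + 43.974)² = 87.7858450131²
eq1−eq2, eq1−eq3 (x²,y² cancel):
  -124.056·x + 54.494·y = 1421.215911
  7.232·x − 103.488·y = -3201.868899
det = -124.056·-103.488 − 54.494·7.232 = 12444.206720
x = (1421.215911·-103.488 − 54.494·-3201.868899) / 12444.206720 = 2.202137
y = (-124.056·-3201.868899 − 1421.215911·7.232) / 12444.206720 = 31.093409
|P − Q| = √((2.202137 − 19.153)² + (31.093409 − -26.697)²) = 60.225104

60.225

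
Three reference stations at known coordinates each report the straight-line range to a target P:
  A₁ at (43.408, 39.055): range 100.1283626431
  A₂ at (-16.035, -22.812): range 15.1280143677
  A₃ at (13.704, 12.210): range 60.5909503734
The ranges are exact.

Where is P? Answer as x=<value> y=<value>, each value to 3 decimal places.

x=-22.099 y=-36.671

eq1: (x − 43.408)² + (y − 39.055)² = 100.1283626431²
eq2: (x + 16.035)² + (y + 22.812)² = 15.1280143677²
eq3: (x − 13.704)² + (y − 12.210)² = 60.5909503734²
eq1−eq3, eq1−eq2 (x²,y² cancel):
  -59.408·x − 53.690·y = 3281.761965
  -118.886·x − 123.734·y = 7164.793267
det = -59.408·-123.734 − -53.690·-118.886 = 967.800132
x = (3281.761965·-123.734 − -53.690·7164.793267) / 967.800132 = -22.099382
y = (-59.408·7164.793267 − 3281.761965·-118.886) / 967.800132 = -36.671296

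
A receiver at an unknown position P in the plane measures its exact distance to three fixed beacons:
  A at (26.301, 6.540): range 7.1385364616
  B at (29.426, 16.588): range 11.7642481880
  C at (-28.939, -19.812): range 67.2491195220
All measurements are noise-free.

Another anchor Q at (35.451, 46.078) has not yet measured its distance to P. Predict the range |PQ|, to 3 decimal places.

40.629

eq1: (x − 26.301)² + (y − 6.540)² = 7.1385364616²
eq2: (x − 29.426)² + (y − 16.588)² = 11.7642481880²
eq3: (x + 28.939)² + (y + 19.812)² = 67.2491195220²
eq2−eq1, eq2−eq3 (x²,y² cancel):
  -6.250·x − 20.096·y = -319.098186
  -116.730·x − 72.800·y = -4295.116696
det = -6.250·-72.800 − -20.096·-116.730 = -1890.806080
x = (-319.098186·-72.800 − -20.096·-4295.116696) / -1890.806080 = 33.363716
y = (-6.250·-4295.116696 − -319.098186·-116.730) / -1890.806080 = 5.502337
|P − Q| = √((33.363716 − 35.451)² + (5.502337 − 46.078)²) = 40.629314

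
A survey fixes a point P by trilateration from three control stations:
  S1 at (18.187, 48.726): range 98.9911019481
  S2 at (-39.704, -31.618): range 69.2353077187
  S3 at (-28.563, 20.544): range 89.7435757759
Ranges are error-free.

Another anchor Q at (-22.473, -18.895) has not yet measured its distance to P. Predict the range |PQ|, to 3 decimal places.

eq1: (x − 18.187)² + (y − 48.726)² = 98.9911019481²
eq2: (x + 39.704)² + (y + 31.618)² = 69.2353077187²
eq3: (x + 28.563)² + (y − 20.544)² = 89.7435757759²
eq2−eq3, eq2−eq1 (x²,y² cancel):
  22.282·x + 104.324·y = -4598.586193
  115.782·x + 160.688·y = -4876.825925
det = 22.282·160.688 − 104.324·115.782 = -8498.391352
x = (-4598.586193·160.688 − 104.324·-4876.825925) / -8498.391352 = 27.083670
y = (22.282·-4876.825925 − -4598.586193·115.782) / -8498.391352 = -49.864504
|P − Q| = √((27.083670 − -22.473)² + (-49.864504 − -18.895)²) = 58.437777

58.438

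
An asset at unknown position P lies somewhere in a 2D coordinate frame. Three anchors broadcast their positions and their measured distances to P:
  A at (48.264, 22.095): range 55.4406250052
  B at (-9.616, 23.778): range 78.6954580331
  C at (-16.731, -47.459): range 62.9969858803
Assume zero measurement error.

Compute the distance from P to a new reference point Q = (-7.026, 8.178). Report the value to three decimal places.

66.208

eq1: (x − 48.264)² + (y − 22.095)² = 55.4406250052²
eq2: (x + 9.616)² + (y − 23.778)² = 78.6954580331²
eq3: (x + 16.731)² + (y + 47.459)² = 62.9969858803²
eq2−eq1, eq2−eq3 (x²,y² cancel):
  115.760·x − 3.366·y = 5279.054195
  -14.230·x − 142.474·y = 4098.777187
det = 115.760·-142.474 − -3.366·-14.230 = -16540.688420
x = (5279.054195·-142.474 − -3.366·4098.777187) / -16540.688420 = 44.637289
y = (115.760·4098.777187 − 5279.054195·-14.230) / -16540.688420 = -33.226875
|P − Q| = √((44.637289 − -7.026)² + (-33.226875 − 8.178)²) = 66.207697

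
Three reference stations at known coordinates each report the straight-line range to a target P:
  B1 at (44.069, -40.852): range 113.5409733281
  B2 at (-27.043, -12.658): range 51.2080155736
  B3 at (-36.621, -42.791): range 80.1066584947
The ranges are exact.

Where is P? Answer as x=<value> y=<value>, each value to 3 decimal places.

x=-38.297 y=37.298

eq1: (x − 44.069)² + (y + 40.852)² = 113.5409733281²
eq2: (x + 27.043)² + (y + 12.658)² = 51.2080155736²
eq3: (x + 36.621)² + (y + 42.791)² = 80.1066584947²
eq1−eq2, eq1−eq3 (x²,y² cancel):
  -142.224·x + 56.388·y = 7549.877913
  -161.380·x − 3.878·y = 6035.680546
det = -142.224·-3.878 − 56.388·-161.380 = 9651.440112
x = (7549.877913·-3.878 − 56.388·6035.680546) / 9651.440112 = -38.296708
y = (-142.224·6035.680546 − 7549.877913·-161.380) / 9651.440112 = 37.298130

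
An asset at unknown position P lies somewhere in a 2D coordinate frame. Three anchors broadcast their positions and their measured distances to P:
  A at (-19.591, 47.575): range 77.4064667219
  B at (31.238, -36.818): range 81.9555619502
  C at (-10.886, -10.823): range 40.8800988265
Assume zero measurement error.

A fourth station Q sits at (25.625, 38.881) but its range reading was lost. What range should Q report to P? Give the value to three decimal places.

eq1: (x + 19.591)² + (y − 47.575)² = 77.4064667219²
eq2: (x − 31.238)² + (y + 36.818)² = 81.9555619502²
eq3: (x + 10.886)² + (y + 10.823)² = 40.8800988265²
eq1−eq2, eq1−eq3 (x²,y² cancel):
  101.658·x − 168.786·y = -1040.763182
  17.410·x − 116.796·y = 1909.033029
det = 101.658·-116.796 − -168.786·17.410 = -8934.683508
x = (-1040.763182·-116.796 − -168.786·1909.033029) / -8934.683508 = -49.668802
y = (101.658·1909.033029 − -1040.763182·17.410) / -8934.683508 = -23.748817
|P − Q| = √((-49.668802 − 25.625)² + (-23.748817 − 38.881)²) = 97.936973

97.937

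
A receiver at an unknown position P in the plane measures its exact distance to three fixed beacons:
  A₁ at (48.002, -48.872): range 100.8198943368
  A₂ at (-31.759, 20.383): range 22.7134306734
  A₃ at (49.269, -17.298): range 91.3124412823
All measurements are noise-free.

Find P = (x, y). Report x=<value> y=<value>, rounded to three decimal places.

x=-40.500 y=-0.581

eq1: (x − 48.002)² + (y + 48.872)² = 100.8198943368²
eq2: (x + 31.759)² + (y − 20.383)² = 22.7134306734²
eq3: (x − 49.269)² + (y + 17.298)² = 91.3124412823²
eq1−eq2, eq1−eq3 (x²,y² cancel):
  -159.522·x + 138.510·y = 6380.187543
  2.534·x + 63.148·y = -139.320062
det = -159.522·63.148 − 138.510·2.534 = -10424.479596
x = (6380.187543·63.148 − 138.510·-139.320062) / -10424.479596 = -40.500180
y = (-159.522·-139.320062 − 6380.187543·2.534) / -10424.479596 = -0.581057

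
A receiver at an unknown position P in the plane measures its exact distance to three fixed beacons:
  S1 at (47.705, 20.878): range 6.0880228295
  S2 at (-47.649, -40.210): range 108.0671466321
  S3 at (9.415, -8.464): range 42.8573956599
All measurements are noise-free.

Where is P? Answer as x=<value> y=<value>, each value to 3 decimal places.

x=44.996 y=15.426

eq1: (x − 47.705)² + (y − 20.878)² = 6.0880228295²
eq2: (x + 47.649)² + (y + 40.210)² = 108.0671466321²
eq3: (x − 9.415)² + (y + 8.464)² = 42.8573956599²
eq2−eq3, eq2−eq1 (x²,y² cancel):
  114.128·x + 63.492·y = 6114.762038
  190.708·x + 122.176·y = 10465.830767
det = 114.128·122.176 − 63.492·190.708 = 1835.270192
x = (6114.762038·122.176 − 63.492·10465.830767) / 1835.270192 = 44.996448
y = (114.128·10465.830767 − 6114.762038·190.708) / 1835.270192 = 15.425682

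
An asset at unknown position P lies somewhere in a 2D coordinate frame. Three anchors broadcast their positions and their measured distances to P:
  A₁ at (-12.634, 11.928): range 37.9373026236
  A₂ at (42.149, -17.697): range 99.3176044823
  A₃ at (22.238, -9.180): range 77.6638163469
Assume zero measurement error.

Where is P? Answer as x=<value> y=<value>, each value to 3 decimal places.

x=-49.664 y=20.177

eq1: (x + 12.634)² + (y − 11.928)² = 37.9373026236²
eq2: (x − 42.149)² + (y + 17.697)² = 99.3176044823²
eq3: (x − 22.238)² + (y + 9.180)² = 77.6638163469²
eq1−eq2, eq1−eq3 (x²,y² cancel):
  109.566·x − 59.250·y = -6636.920760
  69.744·x − 42.216·y = -4315.523535
det = 109.566·-42.216 − -59.250·69.744 = -493.106256
x = (-6636.920760·-42.216 − -59.250·-4315.523535) / -493.106256 = -49.663692
y = (109.566·-4315.523535 − -6636.920760·69.744) / -493.106256 = 20.176686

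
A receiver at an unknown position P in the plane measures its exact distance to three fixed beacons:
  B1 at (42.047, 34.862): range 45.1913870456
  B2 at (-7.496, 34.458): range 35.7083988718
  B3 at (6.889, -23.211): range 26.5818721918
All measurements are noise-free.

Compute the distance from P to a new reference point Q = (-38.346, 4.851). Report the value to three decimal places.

eq1: (x − 42.047)² + (y − 34.862)² = 45.1913870456²
eq2: (x + 7.496)² + (y − 34.458)² = 35.7083988718²
eq3: (x − 6.889)² + (y + 23.211)² = 26.5818721918²
eq1−eq2, eq1−eq3 (x²,y² cancel):
  -99.086·x − 0.808·y = -972.593760
  -70.316·x − 116.146·y = -1061.434877
det = -99.086·-116.146 − -0.808·-70.316 = 11451.627228
x = (-972.593760·-116.146 − -0.808·-1061.434877) / 11451.627228 = 9.789459
y = (-99.086·-1061.434877 − -972.593760·-70.316) / 11451.627228 = 3.212158
|P − Q| = √((9.789459 − -38.346)² + (3.212158 − 4.851)²) = 48.163349

48.163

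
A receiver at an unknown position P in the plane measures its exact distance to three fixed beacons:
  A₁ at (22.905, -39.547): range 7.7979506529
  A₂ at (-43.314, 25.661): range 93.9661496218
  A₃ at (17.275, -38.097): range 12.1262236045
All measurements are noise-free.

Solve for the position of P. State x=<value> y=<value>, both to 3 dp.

eq1: (x − 22.905)² + (y + 39.547)² = 7.7979506529²
eq2: (x + 43.314)² + (y − 25.661)² = 93.9661496218²
eq3: (x − 17.275)² + (y + 38.097)² = 12.1262236045²
eq2−eq3, eq2−eq1 (x²,y² cancel):
  121.178·x − 127.516·y = 7897.809493
  132.438·x − 130.416·y = 8322.843957
det = 121.178·-130.416 − -127.516·132.438 = 1084.413960
x = (7897.809493·-130.416 − -127.516·8322.843957) / 1084.413960 = 28.858949
y = (121.178·8322.843957 − 7897.809493·132.438) / 1084.413960 = -34.511275

x=28.859 y=-34.511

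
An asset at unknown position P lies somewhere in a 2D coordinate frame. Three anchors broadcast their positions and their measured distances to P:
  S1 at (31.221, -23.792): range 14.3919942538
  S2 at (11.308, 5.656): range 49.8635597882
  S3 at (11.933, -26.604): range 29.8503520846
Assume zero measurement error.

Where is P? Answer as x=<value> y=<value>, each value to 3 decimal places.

eq1: (x − 31.221)² + (y + 23.792)² = 14.3919942538²
eq2: (x − 11.308)² + (y − 5.656)² = 49.8635597882²
eq3: (x − 11.933)² + (y + 26.604)² = 29.8503520846²
eq3−eq1, eq3−eq2 (x²,y² cancel):
  38.576·x + 5.624·y = 1374.554821
  -1.250·x + 64.520·y = -2285.639180
det = 38.576·64.520 − 5.624·-1.250 = 2495.953520
x = (1374.554821·64.520 − 5.624·-2285.639180) / 2495.953520 = 40.682132
y = (38.576·-2285.639180 − 1374.554821·-1.250) / 2495.953520 = -34.637113

x=40.682 y=-34.637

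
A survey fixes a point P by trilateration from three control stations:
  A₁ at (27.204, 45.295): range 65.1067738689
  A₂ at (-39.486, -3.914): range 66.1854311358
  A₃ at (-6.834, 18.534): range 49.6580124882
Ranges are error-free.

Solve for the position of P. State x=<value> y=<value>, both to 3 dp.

eq1: (x − 27.204)² + (y − 45.295)² = 65.1067738689²
eq2: (x + 39.486)² + (y + 3.914)² = 66.1854311358²
eq3: (x + 6.834)² + (y − 18.534)² = 49.6580124882²
eq1−eq3, eq1−eq2 (x²,y² cancel):
  -68.076·x − 53.522·y = -628.508130
  -133.380·x − 98.418·y = -1358.850340
det = -68.076·-98.418 − -53.522·-133.380 = -438.860592
x = (-628.508130·-98.418 − -53.522·-1358.850340) / -438.860592 = 24.772957
y = (-68.076·-1358.850340 − -628.508130·-133.380) / -438.860592 = -19.766371

x=24.773 y=-19.766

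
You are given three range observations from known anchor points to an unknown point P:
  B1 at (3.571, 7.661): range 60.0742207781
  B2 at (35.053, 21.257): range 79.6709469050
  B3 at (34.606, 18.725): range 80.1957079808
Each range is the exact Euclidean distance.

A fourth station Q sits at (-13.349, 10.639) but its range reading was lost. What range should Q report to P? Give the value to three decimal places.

46.908

eq1: (x − 3.571)² + (y − 7.661)² = 60.0742207781²
eq2: (x − 35.053)² + (y − 21.257)² = 79.6709469050²
eq3: (x − 34.606)² + (y − 18.725)² = 80.1957079808²
eq1−eq2, eq1−eq3 (x²,y² cancel):
  62.964·x + 27.192·y = -1129.417883
  62.070·x + 22.128·y = -1345.681677
det = 62.964·22.128 − 27.192·62.070 = -294.540048
x = (-1129.417883·22.128 − 27.192·-1345.681677) / -294.540048 = -39.383498
y = (62.964·-1345.681677 − -1129.417883·62.070) / -294.540048 = 49.658894
|P − Q| = √((-39.383498 − -13.349)² + (49.658894 − 10.639)²) = 46.907859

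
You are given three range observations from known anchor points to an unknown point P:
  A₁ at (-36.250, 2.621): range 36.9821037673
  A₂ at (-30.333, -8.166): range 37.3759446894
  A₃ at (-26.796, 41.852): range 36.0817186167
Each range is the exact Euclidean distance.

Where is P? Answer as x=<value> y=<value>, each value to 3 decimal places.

eq1: (x + 36.250)² + (y − 2.621)² = 36.9821037673²
eq2: (x + 30.333)² + (y + 8.166)² = 37.3759446894²
eq3: (x + 26.796)² + (y − 41.852)² = 36.0817186167²
eq1−eq3, eq1−eq2 (x²,y² cancel):
  18.908·x + 78.462·y = 1214.468960
  11.834·x − 21.574·y = -363.442938
det = 18.908·-21.574 − 78.462·11.834 = -1336.440500
x = (1214.468960·-21.574 − 78.462·-363.442938) / -1336.440500 = -1.732592
y = (18.908·-363.442938 − 1214.468960·11.834) / -1336.440500 = 15.895960

x=-1.733 y=15.896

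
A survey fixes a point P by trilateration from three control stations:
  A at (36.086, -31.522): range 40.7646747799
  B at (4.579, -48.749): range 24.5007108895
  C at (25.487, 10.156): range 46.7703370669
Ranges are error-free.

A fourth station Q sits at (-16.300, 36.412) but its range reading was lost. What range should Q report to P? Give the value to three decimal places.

63.469

eq1: (x − 36.086)² + (y + 31.522)² = 40.7646747799²
eq2: (x − 4.579)² + (y + 48.749)² = 24.5007108895²
eq3: (x − 25.487)² + (y − 10.156)² = 46.7703370669²
eq3−eq2, eq3−eq1 (x²,y² cancel):
  -41.816·x − 117.810·y = 3231.880332
  21.198·x − 83.356·y = 2068.810094
det = -41.816·-83.356 − -117.810·21.198 = 5982.950876
x = (3231.880332·-83.356 − -117.810·2068.810094) / 5982.950876 = -4.290542
y = (-41.816·2068.810094 − 3231.880332·21.198) / 5982.950876 = -25.910084
|P − Q| = √((-4.290542 − -16.300)² + (-25.910084 − 36.412)²) = 63.468648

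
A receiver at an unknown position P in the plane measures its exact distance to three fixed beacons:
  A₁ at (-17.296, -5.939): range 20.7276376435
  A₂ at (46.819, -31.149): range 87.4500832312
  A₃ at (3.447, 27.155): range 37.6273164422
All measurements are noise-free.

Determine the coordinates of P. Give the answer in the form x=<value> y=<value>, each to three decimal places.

eq1: (x + 17.296)² + (y + 5.939)² = 20.7276376435²
eq2: (x − 46.819)² + (y + 31.149)² = 87.4500832312²
eq3: (x − 3.447)² + (y − 27.155)² = 37.6273164422²
eq3−eq2, eq3−eq1 (x²,y² cancel):
  86.744·x − 116.608·y = -3818.698987
  -41.486·x − 66.188·y = 571.327483
det = 86.744·-66.188 − -116.608·-41.486 = -10579.011360
x = (-3818.698987·-66.188 − -116.608·571.327483) / -10579.011360 = -30.189343
y = (86.744·571.327483 − -3818.698987·-41.486) / -10579.011360 = 10.290500

x=-30.189 y=10.290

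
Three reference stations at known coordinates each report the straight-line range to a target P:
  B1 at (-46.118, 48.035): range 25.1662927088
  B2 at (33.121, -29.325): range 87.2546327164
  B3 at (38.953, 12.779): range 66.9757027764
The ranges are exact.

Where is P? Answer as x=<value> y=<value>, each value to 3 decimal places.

eq1: (x + 46.118)² + (y − 48.035)² = 25.1662927088²
eq2: (x − 33.121)² + (y + 29.325)² = 87.2546327164²
eq3: (x − 38.953)² + (y − 12.779)² = 66.9757027764²
eq2−eq1, eq2−eq3 (x²,y² cancel):
  -158.478·x + 154.720·y = 9457.303525
  11.664·x + 84.208·y = 2851.308952
det = -158.478·84.208 − 154.720·11.664 = -15149.769504
x = (9457.303525·84.208 − 154.720·2851.308952) / -15149.769504 = -23.447624
y = (-158.478·2851.308952 − 9457.303525·11.664) / -15149.769504 = 37.108137

x=-23.448 y=37.108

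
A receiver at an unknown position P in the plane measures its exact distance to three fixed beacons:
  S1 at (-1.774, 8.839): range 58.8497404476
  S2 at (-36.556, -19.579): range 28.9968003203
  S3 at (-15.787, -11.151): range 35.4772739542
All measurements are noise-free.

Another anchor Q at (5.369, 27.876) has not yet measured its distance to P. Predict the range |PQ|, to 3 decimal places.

eq1: (x + 1.774)² + (y − 8.839)² = 58.8497404476²
eq2: (x + 36.556)² + (y + 19.579)² = 28.9968003203²
eq3: (x + 15.787)² + (y + 11.151)² = 35.4772739542²
eq1−eq2, eq1−eq3 (x²,y² cancel):
  -69.564·x − 56.836·y = 4260.880902
  -28.026·x − 39.980·y = 2496.954157
det = -69.564·-39.980 − -56.836·-28.026 = 1188.282984
x = (4260.880902·-39.980 − -56.836·2496.954157) / 1188.282984 = -23.927913
y = (-69.564·2496.954157 − 4260.880902·-28.026) / 1188.282984 = -45.681602
|P − Q| = √((-23.927913 − 5.369)² + (-45.681602 − 27.876)²) = 79.177206

79.177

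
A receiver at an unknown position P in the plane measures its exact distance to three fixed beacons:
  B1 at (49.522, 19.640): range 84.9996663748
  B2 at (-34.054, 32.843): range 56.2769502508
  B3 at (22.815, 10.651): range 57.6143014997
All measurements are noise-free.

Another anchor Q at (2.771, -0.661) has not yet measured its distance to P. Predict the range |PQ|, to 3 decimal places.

34.793

eq1: (x − 49.522)² + (y − 19.640)² = 84.9996663748²
eq2: (x + 34.054)² + (y − 32.843)² = 56.2769502508²
eq3: (x − 22.815)² + (y − 10.651)² = 57.6143014997²
eq3−eq2, eq3−eq1 (x²,y² cancel):
  -113.738·x + 44.384·y = 1756.682147
  53.414·x + 17.978·y = -1701.345489
det = -113.738·17.978 − 44.384·53.414 = -4415.508740
x = (1756.682147·17.978 − 44.384·-1701.345489) / -4415.508740 = -24.254091
y = (-113.738·-1701.345489 − 1756.682147·53.414) / -4415.508740 = -22.574117
|P − Q| = √((-24.254091 − 2.771)² + (-22.574117 − -0.661)²) = 34.792819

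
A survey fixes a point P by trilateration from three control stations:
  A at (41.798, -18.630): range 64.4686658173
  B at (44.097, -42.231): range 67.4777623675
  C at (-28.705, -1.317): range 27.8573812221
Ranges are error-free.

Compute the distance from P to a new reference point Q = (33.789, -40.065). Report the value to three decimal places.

56.945

eq1: (x − 41.798)² + (y + 18.630)² = 64.4686658173²
eq2: (x − 44.097)² + (y + 42.231)² = 67.4777623675²
eq3: (x + 28.705)² + (y + 1.317)² = 27.8573812221²
eq3−eq2, eq3−eq1 (x²,y² cancel):
  145.604·x − 81.828·y = -874.923470
  141.006·x − 34.626·y = -2111.736994
det = 145.604·-34.626 − -81.828·141.006 = 6496.554864
x = (-874.923470·-34.626 − -81.828·-2111.736994) / 6496.554864 = -21.935336
y = (145.604·-2111.736994 − -874.923470·141.006) / 6496.554864 = -28.339312
|P − Q| = √((-21.935336 − 33.789)² + (-28.339312 − -40.065)²) = 56.944652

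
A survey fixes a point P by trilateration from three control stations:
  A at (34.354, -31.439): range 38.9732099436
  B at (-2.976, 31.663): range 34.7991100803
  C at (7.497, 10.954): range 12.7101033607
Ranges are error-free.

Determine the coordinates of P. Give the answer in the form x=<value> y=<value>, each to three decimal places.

eq1: (x − 34.354)² + (y + 31.439)² = 38.9732099436²
eq2: (x + 2.976)² + (y − 31.663)² = 34.7991100803²
eq3: (x − 7.497)² + (y − 10.954)² = 12.7101033607²
eq1−eq2, eq1−eq3 (x²,y² cancel):
  -74.660·x + 126.204·y = -849.272861
  -53.714·x + 84.786·y = -635.048546
det = -74.660·84.786 − 126.204·-53.714 = 448.798896
x = (-849.272861·84.786 − 126.204·-635.048546) / 448.798896 = 18.135557
y = (-74.660·-635.048546 − -849.272861·-53.714) / 448.798896 = 3.999301

x=18.136 y=3.999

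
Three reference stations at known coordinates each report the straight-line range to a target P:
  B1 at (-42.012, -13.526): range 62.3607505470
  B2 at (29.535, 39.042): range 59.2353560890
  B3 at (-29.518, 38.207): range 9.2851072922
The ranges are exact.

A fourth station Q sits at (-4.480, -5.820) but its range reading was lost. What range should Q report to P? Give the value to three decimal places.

eq1: (x + 42.012)² + (y + 13.526)² = 62.3607505470²
eq2: (x − 29.535)² + (y − 39.042)² = 59.2353560890²
eq3: (x + 29.518)² + (y − 38.207)² = 9.2851072922²
eq3−eq2, eq3−eq1 (x²,y² cancel):
  118.106·x + 1.670·y = -3357.107378
  -24.988·x − 103.466·y = -4185.776344
det = 118.106·-103.466 − 1.670·-24.988 = -12178.225436
x = (-3357.107378·-103.466 − 1.670·-4185.776344) / -12178.225436 = -29.095924
y = (118.106·-4185.776344 − -3357.107378·-24.988) / -12178.225436 = 47.482509
|P − Q| = √((-29.095924 − -4.480)² + (47.482509 − -5.820)²) = 58.712019

58.712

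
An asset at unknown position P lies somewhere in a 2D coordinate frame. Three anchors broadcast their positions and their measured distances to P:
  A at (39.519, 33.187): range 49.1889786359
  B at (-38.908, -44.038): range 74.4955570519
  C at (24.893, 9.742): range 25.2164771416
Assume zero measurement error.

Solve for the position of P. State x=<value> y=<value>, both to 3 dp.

eq1: (x − 39.519)² + (y − 33.187)² = 49.1889786359²
eq2: (x + 38.908)² + (y + 44.038)² = 74.4955570519²
eq3: (x − 24.893)² + (y − 9.742)² = 25.2164771416²
eq2−eq1, eq2−eq3 (x²,y² cancel):
  156.854·x + 154.450·y = 2339.982823
  127.602·x + 107.560·y = 2175.107406
det = 156.854·107.560 − 154.450·127.602 = -2836.912660
x = (2339.982823·107.560 − 154.450·2175.107406) / -2836.912660 = 29.700169
y = (156.854·2175.107406 − 2339.982823·127.602) / -2836.912660 = -15.012027

x=29.700 y=-15.012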